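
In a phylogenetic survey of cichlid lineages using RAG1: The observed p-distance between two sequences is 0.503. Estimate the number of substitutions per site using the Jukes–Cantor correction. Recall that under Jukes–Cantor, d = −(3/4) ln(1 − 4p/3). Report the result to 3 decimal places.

d = −(3/4) ln(1 − 4p/3) = −0.75 ln(1 − 0.670667) = −0.75 ln(0.329333)
  = −0.75 × (-1.110686) = 0.833015 substitutions/site.

0.833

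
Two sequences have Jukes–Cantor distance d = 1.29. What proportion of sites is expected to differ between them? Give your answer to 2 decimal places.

p = (3/4)(1 − e^(−4d/3)) = 0.75 × (1 − e^(-1.72)) = 0.75 × (1 − 0.179066) = 0.615701.

0.62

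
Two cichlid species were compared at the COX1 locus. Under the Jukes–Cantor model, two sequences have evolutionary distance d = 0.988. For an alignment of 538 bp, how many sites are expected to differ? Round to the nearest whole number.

295

Invert JC69: p = (3/4)(1 − e^(−4d/3)) = 0.75 × (1 − e^(-1.317333)) = 0.75 × (1 − 0.267849) = 0.549113.
Expected differing sites = pL ≈ 0.549113 × 538 = 295.422794 ≈ 295.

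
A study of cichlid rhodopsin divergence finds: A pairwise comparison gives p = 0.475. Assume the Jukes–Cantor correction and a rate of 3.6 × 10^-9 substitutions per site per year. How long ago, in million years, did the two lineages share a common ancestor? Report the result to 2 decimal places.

104.51

d = −(3/4) ln(1 − 4p/3) = −0.75 ln(1 − 0.633333) = −0.75 ln(0.366667)
  = −0.75 × (-1.003301) = 0.752476 substitutions/site.
Under a molecular clock d = 2μt, so t = d/(2μ) = 0.752476 / (2 × 3.6 × 10^-9) = 104.51 million years.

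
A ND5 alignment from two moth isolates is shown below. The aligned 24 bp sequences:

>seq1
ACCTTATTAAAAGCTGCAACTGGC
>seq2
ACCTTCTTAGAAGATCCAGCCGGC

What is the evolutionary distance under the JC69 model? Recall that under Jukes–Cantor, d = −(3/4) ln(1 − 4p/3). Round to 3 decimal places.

0.304

The sequences differ at 6 of 24 sites (6, 10, 14, 16, 19, 21), so p = 6/24 = 0.25.
d = −(3/4) ln(1 − 4p/3) = −0.75 ln(1 − 0.333333) = −0.75 ln(0.666667)
  = −0.75 × (-0.405465) = 0.304099 substitutions/site.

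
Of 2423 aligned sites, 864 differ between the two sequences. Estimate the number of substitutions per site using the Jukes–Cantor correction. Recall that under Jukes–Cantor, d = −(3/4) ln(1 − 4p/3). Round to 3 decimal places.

0.484

p = 864/2423 ≈ 0.356583.
d = −(3/4) ln(1 − 4p/3) = −0.75 ln(1 − 0.475444) = −0.75 ln(0.524556)
  = −0.75 × (-0.645203) = 0.483902 substitutions/site.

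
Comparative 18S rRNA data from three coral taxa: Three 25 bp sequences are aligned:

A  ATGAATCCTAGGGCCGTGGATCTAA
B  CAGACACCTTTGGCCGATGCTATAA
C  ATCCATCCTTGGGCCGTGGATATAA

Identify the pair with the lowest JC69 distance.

A and C

A–B: 10/25 differ, p = 0.400, d = 0.572.
A–C: 4/25 differ, p = 0.160, d = 0.180.
B–C: 10/25 differ, p = 0.400, d = 0.572.
The smallest distance is between A and C.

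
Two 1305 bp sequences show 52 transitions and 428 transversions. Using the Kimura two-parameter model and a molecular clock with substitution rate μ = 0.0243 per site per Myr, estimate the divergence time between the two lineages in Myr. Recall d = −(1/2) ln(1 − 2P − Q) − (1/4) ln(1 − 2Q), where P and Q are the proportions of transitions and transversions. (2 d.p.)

P = 52/1305 ≈ 0.039847 and Q = 428/1305 ≈ 0.327969.
Under the Kimura two-parameter model, d = −½ ln(1 − 2P − Q) − ¼ ln(1 − 2Q).
1 − 2P − Q = 0.592337, giving −½ ln(0.592337) = 0.261840.
1 − 2Q = 0.344062, giving −¼ ln(0.344062) = 0.266733.
d = 0.261840 + 0.266733 = 0.528573.
Under a molecular clock d = 2μt, so t = d/(2μ) = 0.528573 / (2 × 0.0243) = 10.88 Myr.

10.88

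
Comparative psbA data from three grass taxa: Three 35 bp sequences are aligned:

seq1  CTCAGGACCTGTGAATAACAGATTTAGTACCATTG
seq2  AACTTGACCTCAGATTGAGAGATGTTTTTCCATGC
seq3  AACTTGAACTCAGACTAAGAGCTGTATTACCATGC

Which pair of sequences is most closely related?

seq2 and seq3

seq1–seq2: 15/35 differ, p = 0.429, d = 0.635.
seq1–seq3: 14/35 differ, p = 0.400, d = 0.572.
seq2–seq3: 6/35 differ, p = 0.171, d = 0.195.
The smallest distance is between seq2 and seq3.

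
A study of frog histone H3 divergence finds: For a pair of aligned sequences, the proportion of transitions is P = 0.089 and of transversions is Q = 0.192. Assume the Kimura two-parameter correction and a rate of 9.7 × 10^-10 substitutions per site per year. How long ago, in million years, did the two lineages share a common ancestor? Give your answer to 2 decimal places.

Under the Kimura two-parameter model, d = −½ ln(1 − 2P − Q) − ¼ ln(1 − 2Q).
1 − 2P − Q = 0.63, giving −½ ln(0.63) = 0.231018.
1 − 2Q = 0.616, giving −¼ ln(0.616) = 0.121127.
d = 0.231018 + 0.121127 = 0.352145.
Under a molecular clock d = 2μt, so t = d/(2μ) = 0.352145 / (2 × 9.7 × 10^-10) = 181.52 million years.

181.52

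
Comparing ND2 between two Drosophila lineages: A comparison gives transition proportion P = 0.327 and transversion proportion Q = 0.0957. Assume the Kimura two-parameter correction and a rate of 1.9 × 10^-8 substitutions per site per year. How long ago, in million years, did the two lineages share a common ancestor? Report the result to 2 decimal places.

Under the Kimura two-parameter model, d = −½ ln(1 − 2P − Q) − ¼ ln(1 − 2Q).
1 − 2P − Q = 0.2503, giving −½ ln(0.2503) = 0.692548.
1 − 2Q = 0.8086, giving −¼ ln(0.8086) = 0.053113.
d = 0.692548 + 0.053113 = 0.745661.
Under a molecular clock d = 2μt, so t = d/(2μ) = 0.745661 / (2 × 1.9 × 10^-8) = 19.62 million years.

19.62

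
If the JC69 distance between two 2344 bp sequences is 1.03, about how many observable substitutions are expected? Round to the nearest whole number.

1313

Invert JC69: p = (3/4)(1 − e^(−4d/3)) = 0.75 × (1 − e^(-1.373333)) = 0.75 × (1 − 0.253261) = 0.560054.
Expected differing sites = pL ≈ 0.560054 × 2344 = 1312.766576 ≈ 1313.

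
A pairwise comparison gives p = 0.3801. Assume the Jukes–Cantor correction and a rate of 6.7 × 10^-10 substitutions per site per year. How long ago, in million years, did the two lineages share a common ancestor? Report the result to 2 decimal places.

395.62

d = −(3/4) ln(1 − 4p/3) = −0.75 ln(1 − 0.5068) = −0.75 ln(0.4932)
  = −0.75 × (-0.706841) = 0.530131 substitutions/site.
Under a molecular clock d = 2μt, so t = d/(2μ) = 0.530131 / (2 × 6.7 × 10^-10) = 395.62 million years.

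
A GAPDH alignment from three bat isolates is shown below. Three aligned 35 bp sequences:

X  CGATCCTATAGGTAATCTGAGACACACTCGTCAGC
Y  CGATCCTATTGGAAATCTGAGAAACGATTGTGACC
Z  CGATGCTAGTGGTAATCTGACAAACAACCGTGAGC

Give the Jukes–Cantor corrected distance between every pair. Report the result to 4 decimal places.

X–Y: 8/35 sites differ → p ≈ 0.228571, d = −0.75 ln(1 − 0.304761) = 0.272625 ≈ 0.2726.
X–Z: 8/35 sites differ → p ≈ 0.228571, d = −0.75 ln(1 − 0.304761) = 0.272625 ≈ 0.2726.
Y–Z: 8/35 sites differ → p ≈ 0.228571, d = −0.75 ln(1 − 0.304761) = 0.272625 ≈ 0.2726.

d(X,Y) = 0.2726, d(X,Z) = 0.2726, d(Y,Z) = 0.2726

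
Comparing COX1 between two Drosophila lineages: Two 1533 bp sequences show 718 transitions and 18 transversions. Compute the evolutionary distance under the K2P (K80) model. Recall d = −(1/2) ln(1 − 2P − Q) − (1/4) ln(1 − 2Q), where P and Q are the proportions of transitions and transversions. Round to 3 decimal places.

1.489

P = 718/1533 ≈ 0.468363 and Q = 18/1533 ≈ 0.011742.
Under the Kimura two-parameter model, d = −½ ln(1 − 2P − Q) − ¼ ln(1 − 2Q).
1 − 2P − Q = 0.051532, giving −½ ln(0.051532) = 1.482776.
1 − 2Q = 0.976516, giving −¼ ln(0.976516) = 0.005941.
d = 1.482776 + 0.005941 = 1.488717.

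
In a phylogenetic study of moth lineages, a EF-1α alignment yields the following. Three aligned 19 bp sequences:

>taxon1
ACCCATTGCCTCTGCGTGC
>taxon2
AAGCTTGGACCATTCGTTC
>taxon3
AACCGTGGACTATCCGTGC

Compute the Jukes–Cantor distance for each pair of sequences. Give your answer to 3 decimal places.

taxon1–taxon2: 9/19 sites differ → p ≈ 0.473684, d = −0.75 ln(1 − 0.631579) = 0.748897 ≈ 0.749.
taxon1–taxon3: 6/19 sites differ → p ≈ 0.315789, d = −0.75 ln(1 − 0.421052) = 0.409907 ≈ 0.410.
taxon2–taxon3: 5/19 sites differ → p ≈ 0.263158, d = −0.75 ln(1 − 0.350877) = 0.324100 ≈ 0.324.

d(taxon1,taxon2) = 0.749, d(taxon1,taxon3) = 0.410, d(taxon2,taxon3) = 0.324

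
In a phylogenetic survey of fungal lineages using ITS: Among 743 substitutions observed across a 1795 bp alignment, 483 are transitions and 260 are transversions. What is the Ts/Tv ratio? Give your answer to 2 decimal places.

R = 483/260 = 1.857692… ≈ 1.86 (to 2 d.p.).

1.86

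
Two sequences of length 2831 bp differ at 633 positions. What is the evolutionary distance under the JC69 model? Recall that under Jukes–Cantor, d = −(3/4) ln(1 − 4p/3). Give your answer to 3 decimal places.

0.266

p = 633/2831 ≈ 0.223596.
d = −(3/4) ln(1 − 4p/3) = −0.75 ln(1 − 0.298128) = −0.75 ln(0.701872)
  = −0.75 × (-0.354004) = 0.265503 substitutions/site.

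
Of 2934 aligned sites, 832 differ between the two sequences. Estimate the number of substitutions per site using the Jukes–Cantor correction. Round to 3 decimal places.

p = 832/2934 ≈ 0.283572.
d = −(3/4) ln(1 − 4p/3) = −0.75 ln(1 − 0.378096) = −0.75 ln(0.621904)
  = −0.75 × (-0.474970) = 0.356228 substitutions/site.

0.356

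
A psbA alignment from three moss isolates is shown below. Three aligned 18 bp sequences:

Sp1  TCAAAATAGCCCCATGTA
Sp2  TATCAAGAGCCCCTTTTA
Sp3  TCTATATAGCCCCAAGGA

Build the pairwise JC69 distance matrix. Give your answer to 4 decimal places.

Sp1–Sp2: 6/18 sites differ → p ≈ 0.333333, d = −0.75 ln(1 − 0.444444) = 0.440839 ≈ 0.4408.
Sp1–Sp3: 4/18 sites differ → p ≈ 0.222222, d = −0.75 ln(1 − 0.296296) = 0.263548 ≈ 0.2635.
Sp2–Sp3: 8/18 sites differ → p ≈ 0.444444, d = −0.75 ln(1 − 0.592592) = 0.673455 ≈ 0.6735.

d(Sp1,Sp2) = 0.4408, d(Sp1,Sp3) = 0.2635, d(Sp2,Sp3) = 0.6735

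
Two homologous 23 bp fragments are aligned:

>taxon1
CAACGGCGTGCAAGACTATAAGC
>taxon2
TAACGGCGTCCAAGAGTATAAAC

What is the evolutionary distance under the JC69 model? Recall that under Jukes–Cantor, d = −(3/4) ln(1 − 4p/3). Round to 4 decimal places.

The sequences differ at 4 of 23 sites (1, 10, 16, 22), so p = 4/23 ≈ 0.173913.
d = −(3/4) ln(1 − 4p/3) = −0.75 ln(1 − 0.231884) = −0.75 ln(0.768116)
  = −0.75 × (-0.263815) = 0.197861 substitutions/site.

0.1979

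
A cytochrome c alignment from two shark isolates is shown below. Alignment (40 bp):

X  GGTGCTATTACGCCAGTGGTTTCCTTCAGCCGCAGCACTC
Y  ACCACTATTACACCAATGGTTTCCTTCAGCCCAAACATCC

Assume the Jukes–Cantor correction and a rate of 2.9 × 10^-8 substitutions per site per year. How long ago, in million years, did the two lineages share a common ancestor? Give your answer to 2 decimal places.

The sequences differ at 11 of 40 sites, so p = 11/40 = 0.275.
d = −(3/4) ln(1 − 4p/3) = −0.75 ln(1 − 0.366667) = −0.75 ln(0.633333)
  = −0.75 × (-0.456759) = 0.342569 substitutions/site.
Under a molecular clock d = 2μt, so t = d/(2μ) = 0.342569 / (2 × 2.9 × 10^-8) = 5.91 million years.

5.91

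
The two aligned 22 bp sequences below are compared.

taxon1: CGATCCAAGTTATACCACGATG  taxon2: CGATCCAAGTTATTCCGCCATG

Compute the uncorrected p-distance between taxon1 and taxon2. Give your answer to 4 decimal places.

0.1364

The sequences differ at 3 of 22 positions (sites 14, 17, 19).
p = 3/22 = 0.136363… ≈ 0.1364 (to 4 d.p.).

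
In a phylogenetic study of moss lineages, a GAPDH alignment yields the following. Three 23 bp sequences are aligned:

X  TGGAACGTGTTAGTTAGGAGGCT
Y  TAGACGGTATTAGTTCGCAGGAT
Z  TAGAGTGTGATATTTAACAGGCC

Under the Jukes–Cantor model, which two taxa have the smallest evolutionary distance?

X and Y

X–Y: 7/23 differ, p = 0.304, d = 0.390.
X–Z: 8/23 differ, p = 0.348, d = 0.467.
Y–Z: 9/23 differ, p = 0.391, d = 0.553.
The smallest distance is between X and Y.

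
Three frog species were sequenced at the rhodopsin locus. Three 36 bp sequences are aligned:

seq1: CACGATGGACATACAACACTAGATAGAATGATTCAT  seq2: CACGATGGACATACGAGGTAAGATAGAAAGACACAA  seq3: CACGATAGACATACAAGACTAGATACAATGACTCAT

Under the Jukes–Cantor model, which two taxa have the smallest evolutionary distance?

seq1 and seq3

seq1–seq2: 9/36 differ, p = 0.250, d = 0.304.
seq1–seq3: 4/36 differ, p = 0.111, d = 0.120.
seq2–seq3: 9/36 differ, p = 0.250, d = 0.304.
The smallest distance is between seq1 and seq3.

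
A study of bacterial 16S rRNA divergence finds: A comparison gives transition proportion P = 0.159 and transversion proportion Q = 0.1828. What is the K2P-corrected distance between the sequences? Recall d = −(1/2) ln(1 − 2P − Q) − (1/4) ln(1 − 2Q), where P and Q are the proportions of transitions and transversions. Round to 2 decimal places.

Under the Kimura two-parameter model, d = −½ ln(1 − 2P − Q) − ¼ ln(1 − 2Q).
1 − 2P − Q = 0.4992, giving −½ ln(0.4992) = 0.347374.
1 − 2Q = 0.6344, giving −¼ ln(0.6344) = 0.113769.
d = 0.347374 + 0.113769 = 0.461143.

0.46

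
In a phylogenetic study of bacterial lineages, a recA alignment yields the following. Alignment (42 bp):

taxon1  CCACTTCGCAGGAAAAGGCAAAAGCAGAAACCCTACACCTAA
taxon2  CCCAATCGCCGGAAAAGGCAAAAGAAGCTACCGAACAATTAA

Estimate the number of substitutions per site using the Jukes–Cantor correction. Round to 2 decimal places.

The sequences differ at 11 of 42 sites, so p = 11/42 ≈ 0.261905.
d = −(3/4) ln(1 − 4p/3) = −0.75 ln(1 − 0.349207) = −0.75 ln(0.650793)
  = −0.75 × (-0.429564) = 0.322173 substitutions/site.

0.32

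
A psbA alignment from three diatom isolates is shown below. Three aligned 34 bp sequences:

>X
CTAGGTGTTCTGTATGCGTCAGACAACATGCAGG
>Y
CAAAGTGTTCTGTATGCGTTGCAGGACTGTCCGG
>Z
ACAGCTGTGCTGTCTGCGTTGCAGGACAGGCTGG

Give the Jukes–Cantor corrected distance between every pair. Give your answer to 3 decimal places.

X–Y: 11/34 sites differ → p ≈ 0.323529, d = −0.75 ln(1 − 0.431372) = 0.423397 ≈ 0.423.
X–Z: 12/34 sites differ → p ≈ 0.352941, d = −0.75 ln(1 − 0.470588) = 0.476991 ≈ 0.477.
Y–Z: 9/34 sites differ → p ≈ 0.264706, d = −0.75 ln(1 − 0.352941) = 0.326488 ≈ 0.326.

d(X,Y) = 0.423, d(X,Z) = 0.477, d(Y,Z) = 0.326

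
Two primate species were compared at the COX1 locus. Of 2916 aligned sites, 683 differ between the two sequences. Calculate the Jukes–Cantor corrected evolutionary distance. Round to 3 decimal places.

p = 683/2916 ≈ 0.234225.
d = −(3/4) ln(1 − 4p/3) = −0.75 ln(1 − 0.3123) = −0.75 ln(0.6877)
  = −0.75 × (-0.374403) = 0.280802 substitutions/site.

0.281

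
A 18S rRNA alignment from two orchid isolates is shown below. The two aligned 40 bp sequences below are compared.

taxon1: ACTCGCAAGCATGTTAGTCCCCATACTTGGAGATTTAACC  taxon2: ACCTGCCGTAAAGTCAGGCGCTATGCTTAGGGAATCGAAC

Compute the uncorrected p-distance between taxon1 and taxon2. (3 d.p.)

0.450

The sequences differ at 18 of 40 positions.
p = 18/40 = 0.450.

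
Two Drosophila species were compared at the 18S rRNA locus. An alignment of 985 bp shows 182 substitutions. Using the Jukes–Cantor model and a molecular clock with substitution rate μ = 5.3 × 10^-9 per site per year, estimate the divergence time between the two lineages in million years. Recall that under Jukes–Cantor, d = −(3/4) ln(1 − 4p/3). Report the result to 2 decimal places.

p = 182/985 ≈ 0.184772.
d = −(3/4) ln(1 − 4p/3) = −0.75 ln(1 − 0.246363) = −0.75 ln(0.753637)
  = −0.75 × (-0.282844) = 0.212133 substitutions/site.
Under a molecular clock d = 2μt, so t = d/(2μ) = 0.212133 / (2 × 5.3 × 10^-9) = 20.01 million years.

20.01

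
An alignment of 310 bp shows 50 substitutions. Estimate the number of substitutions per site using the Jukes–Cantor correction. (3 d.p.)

p = 50/310 ≈ 0.16129.
d = −(3/4) ln(1 − 4p/3) = −0.75 ln(1 − 0.215053) = −0.75 ln(0.784947)
  = −0.75 × (-0.242139) = 0.181604 substitutions/site.

0.182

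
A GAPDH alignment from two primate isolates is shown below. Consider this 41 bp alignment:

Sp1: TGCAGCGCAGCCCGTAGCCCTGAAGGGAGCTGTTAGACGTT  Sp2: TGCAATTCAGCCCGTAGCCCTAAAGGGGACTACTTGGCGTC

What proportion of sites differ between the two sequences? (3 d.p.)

0.268

The sequences differ at 11 of 41 positions.
p = 11/41 = 0.268292… ≈ 0.268 (to 3 d.p.).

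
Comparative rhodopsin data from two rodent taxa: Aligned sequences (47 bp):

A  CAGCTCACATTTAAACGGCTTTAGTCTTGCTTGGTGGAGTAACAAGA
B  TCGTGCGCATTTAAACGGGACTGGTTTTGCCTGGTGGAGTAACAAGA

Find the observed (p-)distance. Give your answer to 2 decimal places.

0.23

The sequences differ at 11 of 47 positions.
p = 11/47 = 0.234042… ≈ 0.23 (to 2 d.p.).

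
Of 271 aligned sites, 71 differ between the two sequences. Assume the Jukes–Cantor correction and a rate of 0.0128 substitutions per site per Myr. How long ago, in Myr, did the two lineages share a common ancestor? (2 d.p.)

12.59

p = 71/271 ≈ 0.261993.
d = −(3/4) ln(1 − 4p/3) = −0.75 ln(1 − 0.349324) = −0.75 ln(0.650676)
  = −0.75 × (-0.429743) = 0.322307 substitutions/site.
Under a molecular clock d = 2μt, so t = d/(2μ) = 0.322307 / (2 × 0.0128) = 12.59 Myr.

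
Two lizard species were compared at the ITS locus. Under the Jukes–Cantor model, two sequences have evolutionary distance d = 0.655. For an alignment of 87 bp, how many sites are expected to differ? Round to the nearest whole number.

38

Invert JC69: p = (3/4)(1 − e^(−4d/3)) = 0.75 × (1 − e^(-0.873333)) = 0.75 × (1 − 0.417558) = 0.436832.
Expected differing sites = pL ≈ 0.436832 × 87 = 38.004384 ≈ 38.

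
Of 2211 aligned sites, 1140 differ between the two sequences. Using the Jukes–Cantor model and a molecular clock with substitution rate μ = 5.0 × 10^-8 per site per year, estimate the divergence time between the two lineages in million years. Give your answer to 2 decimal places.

p = 1140/2211 ≈ 0.515604.
d = −(3/4) ln(1 − 4p/3) = −0.75 ln(1 − 0.687472) = −0.75 ln(0.312528)
  = −0.75 × (-1.163061) = 0.872296 substitutions/site.
Under a molecular clock d = 2μt, so t = d/(2μ) = 0.872296 / (2 × 5.0 × 10^-8) = 8.72 million years.

8.72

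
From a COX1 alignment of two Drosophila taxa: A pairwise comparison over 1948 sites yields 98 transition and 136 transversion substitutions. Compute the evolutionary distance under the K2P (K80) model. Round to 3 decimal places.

P = 98/1948 ≈ 0.050308 and Q = 136/1948 ≈ 0.069815.
Under the Kimura two-parameter model, d = −½ ln(1 − 2P − Q) − ¼ ln(1 − 2Q).
1 − 2P − Q = 0.829569, giving −½ ln(0.829569) = 0.093424.
1 − 2Q = 0.86037, giving −¼ ln(0.86037) = 0.037598.
d = 0.093424 + 0.037598 = 0.131022.

0.131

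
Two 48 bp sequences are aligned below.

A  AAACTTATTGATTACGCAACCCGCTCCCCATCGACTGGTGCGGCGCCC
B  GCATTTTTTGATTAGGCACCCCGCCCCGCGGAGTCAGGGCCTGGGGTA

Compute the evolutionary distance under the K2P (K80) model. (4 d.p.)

0.6131

Of 48 sites, 5 differences are transitions and 15 are transversions, so P = 5/48 ≈ 0.104167 and Q = 15/48 = 0.3125.
Under the Kimura two-parameter model, d = −½ ln(1 − 2P − Q) − ¼ ln(1 − 2Q).
1 − 2P − Q = 0.479166, giving −½ ln(0.479166) = 0.367854.
1 − 2Q = 0.375, giving −¼ ln(0.375) = 0.245207.
d = 0.367854 + 0.245207 = 0.613061.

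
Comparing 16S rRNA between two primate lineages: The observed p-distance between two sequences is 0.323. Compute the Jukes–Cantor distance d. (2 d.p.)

0.42

d = −(3/4) ln(1 − 4p/3) = −0.75 ln(1 − 0.430667) = −0.75 ln(0.569333)
  = −0.75 × (-0.563290) = 0.422468 substitutions/site.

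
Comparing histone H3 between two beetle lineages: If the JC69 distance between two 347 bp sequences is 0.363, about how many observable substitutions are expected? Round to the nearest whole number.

Invert JC69: p = (3/4)(1 − e^(−4d/3)) = 0.75 × (1 − e^(-0.484)) = 0.75 × (1 − 0.616313) = 0.287765.
Expected differing sites = pL ≈ 0.287765 × 347 = 99.854455 ≈ 100.

100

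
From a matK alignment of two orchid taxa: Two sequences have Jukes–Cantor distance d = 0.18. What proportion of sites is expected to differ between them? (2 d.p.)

p = (3/4)(1 − e^(−4d/3)) = 0.75 × (1 − e^(-0.24)) = 0.75 × (1 − 0.786628) = 0.160029.

0.16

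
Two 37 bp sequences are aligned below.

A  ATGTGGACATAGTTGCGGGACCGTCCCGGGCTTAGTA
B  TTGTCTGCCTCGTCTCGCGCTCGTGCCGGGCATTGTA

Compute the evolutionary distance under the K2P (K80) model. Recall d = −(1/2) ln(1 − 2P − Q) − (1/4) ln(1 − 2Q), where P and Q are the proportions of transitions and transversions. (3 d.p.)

0.533

Of 37 sites, 3 differences are transitions and 11 are transversions, so P = 3/37 ≈ 0.081081 and Q = 11/37 ≈ 0.297297.
Under the Kimura two-parameter model, d = −½ ln(1 − 2P − Q) − ¼ ln(1 − 2Q).
1 − 2P − Q = 0.540541, giving −½ ln(0.540541) = 0.307592.
1 − 2Q = 0.405406, giving −¼ ln(0.405406) = 0.225717.
d = 0.307592 + 0.225717 = 0.533309.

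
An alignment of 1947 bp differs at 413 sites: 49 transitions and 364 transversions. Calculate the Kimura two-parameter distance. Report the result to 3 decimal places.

0.253

P = 49/1947 ≈ 0.025167 and Q = 364/1947 ≈ 0.186954.
Under the Kimura two-parameter model, d = −½ ln(1 − 2P − Q) − ¼ ln(1 − 2Q).
1 − 2P − Q = 0.762712, giving −½ ln(0.762712) = 0.135437.
1 − 2Q = 0.626092, giving −¼ ln(0.626092) = 0.117064.
d = 0.135437 + 0.117064 = 0.252501.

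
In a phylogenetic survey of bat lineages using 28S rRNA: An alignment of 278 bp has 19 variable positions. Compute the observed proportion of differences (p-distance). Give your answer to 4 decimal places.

p = 19/278 = 0.068345… ≈ 0.0683 (to 4 d.p.).

0.0683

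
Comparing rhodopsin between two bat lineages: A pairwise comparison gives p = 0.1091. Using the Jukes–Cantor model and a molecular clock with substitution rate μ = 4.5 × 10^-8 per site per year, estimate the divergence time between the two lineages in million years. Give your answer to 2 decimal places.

1.31

d = −(3/4) ln(1 − 4p/3) = −0.75 ln(1 − 0.145467) = −0.75 ln(0.854533)
  = −0.75 × (-0.157200) = 0.117900 substitutions/site.
Under a molecular clock d = 2μt, so t = d/(2μ) = 0.117900 / (2 × 4.5 × 10^-8) = 1.31 million years.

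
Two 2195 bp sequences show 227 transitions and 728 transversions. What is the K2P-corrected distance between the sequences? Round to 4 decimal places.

P = 227/2195 ≈ 0.103417 and Q = 728/2195 ≈ 0.331663.
Under the Kimura two-parameter model, d = −½ ln(1 − 2P − Q) − ¼ ln(1 − 2Q).
1 − 2P − Q = 0.461503, giving −½ ln(0.461503) = 0.386633.
1 − 2Q = 0.336674, giving −¼ ln(0.336674) = 0.272160.
d = 0.386633 + 0.272160 = 0.658793.

0.6588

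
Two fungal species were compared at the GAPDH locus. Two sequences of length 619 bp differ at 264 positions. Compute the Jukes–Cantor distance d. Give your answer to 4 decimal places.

p = 264/619 ≈ 0.426494.
d = −(3/4) ln(1 − 4p/3) = −0.75 ln(1 − 0.568659) = −0.75 ln(0.431341)
  = −0.75 × (-0.840856) = 0.630642 substitutions/site.

0.6306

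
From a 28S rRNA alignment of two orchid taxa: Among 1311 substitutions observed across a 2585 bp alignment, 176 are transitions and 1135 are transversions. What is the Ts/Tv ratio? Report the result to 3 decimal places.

0.155

R = 176/1135 = 0.155066… ≈ 0.155 (to 3 d.p.).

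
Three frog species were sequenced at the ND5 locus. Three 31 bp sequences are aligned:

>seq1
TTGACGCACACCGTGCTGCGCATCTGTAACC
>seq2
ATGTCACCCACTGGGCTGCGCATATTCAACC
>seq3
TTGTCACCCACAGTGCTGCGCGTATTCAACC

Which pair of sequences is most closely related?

seq2 and seq3

seq1–seq2: 9/31 differ, p = 0.290, d = 0.367.
seq1–seq3: 8/31 differ, p = 0.258, d = 0.316.
seq2–seq3: 4/31 differ, p = 0.129, d = 0.142.
The smallest distance is between seq2 and seq3.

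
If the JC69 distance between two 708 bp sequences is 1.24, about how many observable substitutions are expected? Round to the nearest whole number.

Invert JC69: p = (3/4)(1 − e^(−4d/3)) = 0.75 × (1 − e^(-1.653333)) = 0.75 × (1 − 0.191411) = 0.606442.
Expected differing sites = pL ≈ 0.606442 × 708 = 429.360936 ≈ 429.

429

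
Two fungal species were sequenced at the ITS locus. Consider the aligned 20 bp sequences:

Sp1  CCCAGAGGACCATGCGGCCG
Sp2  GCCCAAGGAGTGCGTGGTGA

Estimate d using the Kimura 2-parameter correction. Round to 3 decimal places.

1.279

Of 20 sites, 7 differences are transitions and 4 are transversions, so P = 7/20 = 0.35 and Q = 4/20 = 0.2.
Under the Kimura two-parameter model, d = −½ ln(1 − 2P − Q) − ¼ ln(1 − 2Q).
1 − 2P − Q = 0.1, giving −½ ln(0.1) = 1.151293.
1 − 2Q = 0.6, giving −¼ ln(0.6) = 0.127706.
d = 1.151293 + 0.127706 = 1.278999.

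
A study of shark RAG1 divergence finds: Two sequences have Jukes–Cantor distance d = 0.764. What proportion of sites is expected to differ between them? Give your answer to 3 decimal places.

0.479

p = (3/4)(1 − e^(−4d/3)) = 0.75 × (1 − e^(-1.018667)) = 0.75 × (1 − 0.361076) = 0.479193.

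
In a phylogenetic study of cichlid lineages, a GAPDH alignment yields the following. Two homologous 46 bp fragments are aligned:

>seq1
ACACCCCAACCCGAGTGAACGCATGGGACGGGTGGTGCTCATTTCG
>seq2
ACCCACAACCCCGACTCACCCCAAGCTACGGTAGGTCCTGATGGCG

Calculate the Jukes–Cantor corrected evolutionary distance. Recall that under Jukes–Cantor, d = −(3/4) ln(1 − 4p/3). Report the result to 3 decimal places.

0.509

The sequences differ at 17 of 46 sites, so p = 17/46 ≈ 0.369565.
d = −(3/4) ln(1 − 4p/3) = −0.75 ln(1 − 0.492753) = −0.75 ln(0.507247)
  = −0.75 × (-0.678757) = 0.509068 substitutions/site.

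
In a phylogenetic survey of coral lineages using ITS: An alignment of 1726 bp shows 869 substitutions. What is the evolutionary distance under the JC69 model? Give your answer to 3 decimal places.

0.834

p = 869/1726 ≈ 0.503476.
d = −(3/4) ln(1 − 4p/3) = −0.75 ln(1 − 0.671301) = −0.75 ln(0.328699)
  = −0.75 × (-1.112613) = 0.834460 substitutions/site.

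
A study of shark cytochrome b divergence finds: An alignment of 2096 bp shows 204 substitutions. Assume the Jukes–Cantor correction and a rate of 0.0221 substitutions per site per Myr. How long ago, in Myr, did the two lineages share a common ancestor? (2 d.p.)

p = 204/2096 ≈ 0.097328.
d = −(3/4) ln(1 − 4p/3) = −0.75 ln(1 − 0.129771) = −0.75 ln(0.870229)
  = −0.75 × (-0.138999) = 0.104249 substitutions/site.
Under a molecular clock d = 2μt, so t = d/(2μ) = 0.104249 / (2 × 0.0221) = 2.36 Myr.

2.36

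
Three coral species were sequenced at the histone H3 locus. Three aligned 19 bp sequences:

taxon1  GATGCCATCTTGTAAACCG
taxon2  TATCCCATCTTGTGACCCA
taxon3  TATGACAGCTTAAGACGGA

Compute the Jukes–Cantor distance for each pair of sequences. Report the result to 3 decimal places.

taxon1–taxon2: 5/19 sites differ → p ≈ 0.263158, d = −0.75 ln(1 − 0.350877) = 0.324100 ≈ 0.324.
taxon1–taxon3: 10/19 sites differ → p ≈ 0.526316, d = −0.75 ln(1 − 0.701755) = 0.907380 ≈ 0.907.
taxon2–taxon3: 7/19 sites differ → p ≈ 0.368421, d = −0.75 ln(1 − 0.491228) = 0.506816 ≈ 0.507.

d(taxon1,taxon2) = 0.324, d(taxon1,taxon3) = 0.907, d(taxon2,taxon3) = 0.507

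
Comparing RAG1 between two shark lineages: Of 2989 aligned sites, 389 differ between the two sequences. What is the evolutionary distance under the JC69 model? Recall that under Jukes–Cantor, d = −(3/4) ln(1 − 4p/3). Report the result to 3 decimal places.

p = 389/2989 ≈ 0.130144.
d = −(3/4) ln(1 − 4p/3) = −0.75 ln(1 − 0.173525) = −0.75 ln(0.826475)
  = −0.75 × (-0.190586) = 0.142940 substitutions/site.

0.143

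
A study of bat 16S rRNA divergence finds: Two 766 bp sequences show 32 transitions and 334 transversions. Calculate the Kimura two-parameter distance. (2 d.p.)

P = 32/766 ≈ 0.041775 and Q = 334/766 ≈ 0.436031.
Under the Kimura two-parameter model, d = −½ ln(1 − 2P − Q) − ¼ ln(1 − 2Q).
1 − 2P − Q = 0.480419, giving −½ ln(0.480419) = 0.366548.
1 − 2Q = 0.127938, giving −¼ ln(0.127938) = 0.514052.
d = 0.366548 + 0.514052 = 0.880600.

0.88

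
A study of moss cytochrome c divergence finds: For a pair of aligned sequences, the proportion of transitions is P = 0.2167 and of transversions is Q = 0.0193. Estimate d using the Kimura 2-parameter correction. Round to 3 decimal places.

Under the Kimura two-parameter model, d = −½ ln(1 − 2P − Q) − ¼ ln(1 − 2Q).
1 − 2P − Q = 0.5473, giving −½ ln(0.5473) = 0.301379.
1 − 2Q = 0.9614, giving −¼ ln(0.9614) = 0.009841.
d = 0.301379 + 0.009841 = 0.311220.

0.311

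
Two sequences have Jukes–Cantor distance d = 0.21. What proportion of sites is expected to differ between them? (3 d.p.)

0.183

p = (3/4)(1 − e^(−4d/3)) = 0.75 × (1 − e^(-0.28)) = 0.75 × (1 − 0.755784) = 0.183162.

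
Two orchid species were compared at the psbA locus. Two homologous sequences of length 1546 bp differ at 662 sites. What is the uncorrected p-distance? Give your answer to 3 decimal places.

0.428

p = 662/1546 = 0.428201… ≈ 0.428 (to 3 d.p.).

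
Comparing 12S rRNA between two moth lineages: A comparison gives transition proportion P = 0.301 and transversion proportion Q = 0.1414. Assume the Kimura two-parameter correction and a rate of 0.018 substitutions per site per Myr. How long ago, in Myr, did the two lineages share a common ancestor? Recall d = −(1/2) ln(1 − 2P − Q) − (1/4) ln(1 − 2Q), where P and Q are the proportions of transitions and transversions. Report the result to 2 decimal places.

Under the Kimura two-parameter model, d = −½ ln(1 − 2P − Q) − ¼ ln(1 − 2Q).
1 − 2P − Q = 0.2566, giving −½ ln(0.2566) = 0.680118.
1 − 2Q = 0.7172, giving −¼ ln(0.7172) = 0.083100.
d = 0.680118 + 0.083100 = 0.763218.
Under a molecular clock d = 2μt, so t = d/(2μ) = 0.763218 / (2 × 0.018) = 21.20 Myr.

21.20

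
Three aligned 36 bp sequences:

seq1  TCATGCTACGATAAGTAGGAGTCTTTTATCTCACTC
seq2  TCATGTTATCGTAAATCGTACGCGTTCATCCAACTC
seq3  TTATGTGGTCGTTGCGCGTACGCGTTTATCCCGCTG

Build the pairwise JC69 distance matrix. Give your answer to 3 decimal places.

d(seq1,seq2) = 0.493, d(seq1,seq3) = 0.912, d(seq2,seq3) = 0.392

seq1–seq2: 13/36 sites differ → p ≈ 0.361111, d = −0.75 ln(1 − 0.481481) = 0.492584 ≈ 0.493.
seq1–seq3: 19/36 sites differ → p ≈ 0.527778, d = −0.75 ln(1 − 0.703704) = 0.912297 ≈ 0.912.
seq2–seq3: 11/36 sites differ → p ≈ 0.305556, d = −0.75 ln(1 − 0.407408) = 0.392437 ≈ 0.392.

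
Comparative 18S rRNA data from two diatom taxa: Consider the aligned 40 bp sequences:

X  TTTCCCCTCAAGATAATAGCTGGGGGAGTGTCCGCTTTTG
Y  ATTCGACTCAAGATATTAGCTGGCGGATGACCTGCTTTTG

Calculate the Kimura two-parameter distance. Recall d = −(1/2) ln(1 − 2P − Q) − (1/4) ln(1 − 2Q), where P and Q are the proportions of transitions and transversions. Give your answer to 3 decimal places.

0.304

Of 40 sites, 3 differences are transitions and 7 are transversions, so P = 3/40 = 0.075 and Q = 7/40 = 0.175.
Under the Kimura two-parameter model, d = −½ ln(1 − 2P − Q) − ¼ ln(1 − 2Q).
1 − 2P − Q = 0.675, giving −½ ln(0.675) = 0.196521.
1 − 2Q = 0.65, giving −¼ ln(0.65) = 0.107696.
d = 0.196521 + 0.107696 = 0.304217.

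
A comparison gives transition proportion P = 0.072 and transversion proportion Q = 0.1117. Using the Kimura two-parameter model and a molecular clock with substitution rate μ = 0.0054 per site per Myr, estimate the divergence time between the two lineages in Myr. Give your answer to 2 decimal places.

Under the Kimura two-parameter model, d = −½ ln(1 − 2P − Q) − ¼ ln(1 − 2Q).
1 − 2P − Q = 0.7443, giving −½ ln(0.7443) = 0.147656.
1 − 2Q = 0.7766, giving −¼ ln(0.7766) = 0.063207.
d = 0.147656 + 0.063207 = 0.210863.
Under a molecular clock d = 2μt, so t = d/(2μ) = 0.210863 / (2 × 0.0054) = 19.52 Myr.

19.52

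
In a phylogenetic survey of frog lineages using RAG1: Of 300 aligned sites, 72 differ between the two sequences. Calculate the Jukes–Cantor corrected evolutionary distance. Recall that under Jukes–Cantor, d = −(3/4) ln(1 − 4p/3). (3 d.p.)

p = 72/300 = 0.24.
d = −(3/4) ln(1 − 4p/3) = −0.75 ln(1 − 0.32) = −0.75 ln(0.68)
  = −0.75 × (-0.385662) = 0.289247 substitutions/site.

0.289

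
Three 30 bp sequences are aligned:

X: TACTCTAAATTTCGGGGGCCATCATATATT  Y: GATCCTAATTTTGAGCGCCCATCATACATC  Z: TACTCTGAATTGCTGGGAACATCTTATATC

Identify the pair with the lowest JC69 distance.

X and Z

X–Y: 10/30 differ, p = 0.333, d = 0.441.
X–Z: 7/30 differ, p = 0.233, d = 0.280.
Y–Z: 13/30 differ, p = 0.433, d = 0.647.
The smallest distance is between X and Z.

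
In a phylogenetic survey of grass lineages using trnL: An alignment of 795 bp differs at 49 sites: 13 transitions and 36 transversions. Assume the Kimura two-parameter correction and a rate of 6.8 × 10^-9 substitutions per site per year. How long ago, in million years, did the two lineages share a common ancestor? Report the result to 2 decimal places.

P = 13/795 ≈ 0.016352 and Q = 36/795 ≈ 0.045283.
Under the Kimura two-parameter model, d = −½ ln(1 − 2P − Q) − ¼ ln(1 − 2Q).
1 − 2P − Q = 0.922013, giving −½ ln(0.922013) = 0.040598.
1 − 2Q = 0.909434, giving −¼ ln(0.909434) = 0.023733.
d = 0.040598 + 0.023733 = 0.064331.
Under a molecular clock d = 2μt, so t = d/(2μ) = 0.064331 / (2 × 6.8 × 10^-9) = 4.73 million years.

4.73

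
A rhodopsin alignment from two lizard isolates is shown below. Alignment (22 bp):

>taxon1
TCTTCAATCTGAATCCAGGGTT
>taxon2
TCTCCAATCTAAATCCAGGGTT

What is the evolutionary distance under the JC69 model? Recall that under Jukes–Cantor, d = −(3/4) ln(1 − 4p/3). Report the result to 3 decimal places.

0.097

The sequences differ at 2 of 22 sites (4, 11), so p = 2/22 ≈ 0.090909.
d = −(3/4) ln(1 − 4p/3) = −0.75 ln(1 − 0.121212) = −0.75 ln(0.878788)
  = −0.75 × (-0.129212) = 0.096909 substitutions/site.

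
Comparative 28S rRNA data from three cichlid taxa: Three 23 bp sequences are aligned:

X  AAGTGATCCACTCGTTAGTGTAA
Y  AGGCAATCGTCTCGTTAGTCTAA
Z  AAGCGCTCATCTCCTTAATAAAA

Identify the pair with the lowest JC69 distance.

X–Y: 6/23 differ, p = 0.261, d = 0.321.
X–Z: 8/23 differ, p = 0.348, d = 0.467.
Y–Z: 8/23 differ, p = 0.348, d = 0.467.
The smallest distance is between X and Y.

X and Y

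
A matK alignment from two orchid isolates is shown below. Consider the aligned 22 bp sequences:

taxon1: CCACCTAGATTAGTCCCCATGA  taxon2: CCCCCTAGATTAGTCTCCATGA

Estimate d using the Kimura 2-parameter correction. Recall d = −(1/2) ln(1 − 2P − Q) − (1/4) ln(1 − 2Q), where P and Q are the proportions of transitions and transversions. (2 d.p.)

0.10

Of 22 sites, 1 differences are transitions and 1 are transversions, so P = 1/22 ≈ 0.045455 and Q = 1/22 ≈ 0.045455.
Under the Kimura two-parameter model, d = −½ ln(1 − 2P − Q) − ¼ ln(1 − 2Q).
1 − 2P − Q = 0.863635, giving −½ ln(0.863635) = 0.073303.
1 − 2Q = 0.90909, giving −¼ ln(0.90909) = 0.023828.
d = 0.073303 + 0.023828 = 0.097131.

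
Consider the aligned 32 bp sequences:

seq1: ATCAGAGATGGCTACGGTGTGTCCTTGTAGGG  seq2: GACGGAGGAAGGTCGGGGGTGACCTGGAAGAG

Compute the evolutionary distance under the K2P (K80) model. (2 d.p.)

Of 32 sites, 5 differences are transitions and 9 are transversions, so P = 5/32 = 0.15625 and Q = 9/32 = 0.28125.
Under the Kimura two-parameter model, d = −½ ln(1 − 2P − Q) − ¼ ln(1 − 2Q).
1 − 2P − Q = 0.40625, giving −½ ln(0.40625) = 0.450393.
1 − 2Q = 0.4375, giving −¼ ln(0.4375) = 0.206670.
d = 0.450393 + 0.206670 = 0.657063.

0.66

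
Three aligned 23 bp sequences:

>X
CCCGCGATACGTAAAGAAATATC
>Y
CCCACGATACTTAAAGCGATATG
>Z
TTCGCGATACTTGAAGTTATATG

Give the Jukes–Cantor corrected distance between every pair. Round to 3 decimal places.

X–Y: 5/23 sites differ → p ≈ 0.217391, d = −0.75 ln(1 − 0.289855) = 0.256715 ≈ 0.257.
X–Z: 7/23 sites differ → p ≈ 0.304348, d = −0.75 ln(1 − 0.405797) = 0.390401 ≈ 0.390.
Y–Z: 6/23 sites differ → p ≈ 0.26087, d = −0.75 ln(1 − 0.347827) = 0.320584 ≈ 0.321.

d(X,Y) = 0.257, d(X,Z) = 0.390, d(Y,Z) = 0.321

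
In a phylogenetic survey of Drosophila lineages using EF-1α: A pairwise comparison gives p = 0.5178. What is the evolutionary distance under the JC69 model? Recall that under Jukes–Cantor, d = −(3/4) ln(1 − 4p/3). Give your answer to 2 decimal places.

d = −(3/4) ln(1 − 4p/3) = −0.75 ln(1 − 0.6904) = −0.75 ln(0.3096)
  = −0.75 × (-1.172474) = 0.879356 substitutions/site.

0.88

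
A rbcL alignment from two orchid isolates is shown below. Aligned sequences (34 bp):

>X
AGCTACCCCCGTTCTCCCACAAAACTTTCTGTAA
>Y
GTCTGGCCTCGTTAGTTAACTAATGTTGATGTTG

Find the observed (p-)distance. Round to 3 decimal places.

The sequences differ at 17 of 34 positions.
p = 17/34 = 0.500.

0.500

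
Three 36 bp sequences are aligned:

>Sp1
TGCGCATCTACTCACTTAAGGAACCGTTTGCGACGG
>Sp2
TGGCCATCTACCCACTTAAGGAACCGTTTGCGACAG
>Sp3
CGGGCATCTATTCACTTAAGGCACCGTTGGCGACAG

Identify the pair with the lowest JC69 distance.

Sp1–Sp2: 4/36 differ, p = 0.111, d = 0.120.
Sp1–Sp3: 6/36 differ, p = 0.167, d = 0.188.
Sp2–Sp3: 6/36 differ, p = 0.167, d = 0.188.
The smallest distance is between Sp1 and Sp2.

Sp1 and Sp2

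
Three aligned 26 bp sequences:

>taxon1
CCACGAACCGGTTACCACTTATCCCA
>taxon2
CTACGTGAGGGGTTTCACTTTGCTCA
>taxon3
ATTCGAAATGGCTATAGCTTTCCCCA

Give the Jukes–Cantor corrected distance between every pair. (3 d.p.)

d(taxon1,taxon2) = 0.623, d(taxon1,taxon3) = 0.623, d(taxon2,taxon3) = 0.623

taxon1–taxon2: 11/26 sites differ → p ≈ 0.423077, d = −0.75 ln(1 − 0.564103) = 0.622762 ≈ 0.623.
taxon1–taxon3: 11/26 sites differ → p ≈ 0.423077, d = −0.75 ln(1 − 0.564103) = 0.622762 ≈ 0.623.
taxon2–taxon3: 11/26 sites differ → p ≈ 0.423077, d = −0.75 ln(1 − 0.564103) = 0.622762 ≈ 0.623.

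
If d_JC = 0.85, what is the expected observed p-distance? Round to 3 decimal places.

0.509

p = (3/4)(1 − e^(−4d/3)) = 0.75 × (1 − e^(-1.133333)) = 0.75 × (1 − 0.321958) = 0.508532.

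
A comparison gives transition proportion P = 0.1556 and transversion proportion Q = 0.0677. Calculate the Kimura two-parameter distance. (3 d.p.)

0.275

Under the Kimura two-parameter model, d = −½ ln(1 − 2P − Q) − ¼ ln(1 − 2Q).
1 − 2P − Q = 0.6211, giving −½ ln(0.6211) = 0.238132.
1 − 2Q = 0.8646, giving −¼ ln(0.8646) = 0.036372.
d = 0.238132 + 0.036372 = 0.274504.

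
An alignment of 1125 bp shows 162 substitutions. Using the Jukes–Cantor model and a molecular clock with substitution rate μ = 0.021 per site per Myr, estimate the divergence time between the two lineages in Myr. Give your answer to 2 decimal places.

p = 162/1125 = 0.144.
d = −(3/4) ln(1 − 4p/3) = −0.75 ln(1 − 0.192) = −0.75 ln(0.808)
  = −0.75 × (-0.213193) = 0.159895 substitutions/site.
Under a molecular clock d = 2μt, so t = d/(2μ) = 0.159895 / (2 × 0.021) = 3.81 Myr.

3.81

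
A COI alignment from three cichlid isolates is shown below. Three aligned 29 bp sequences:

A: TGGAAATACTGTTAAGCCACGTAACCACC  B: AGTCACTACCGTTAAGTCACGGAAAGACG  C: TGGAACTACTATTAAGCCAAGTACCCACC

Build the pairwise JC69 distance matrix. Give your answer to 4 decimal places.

d(A,B) = 0.4618, d(A,C) = 0.1524, d(B,C) = 0.6018

A–B: 10/29 sites differ → p ≈ 0.344828, d = −0.75 ln(1 − 0.459771) = 0.461822 ≈ 0.4618.
A–C: 4/29 sites differ → p ≈ 0.137931, d = −0.75 ln(1 − 0.183908) = 0.152421 ≈ 0.1524.
B–C: 12/29 sites differ → p ≈ 0.413793, d = −0.75 ln(1 − 0.551724) = 0.601760 ≈ 0.6018.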